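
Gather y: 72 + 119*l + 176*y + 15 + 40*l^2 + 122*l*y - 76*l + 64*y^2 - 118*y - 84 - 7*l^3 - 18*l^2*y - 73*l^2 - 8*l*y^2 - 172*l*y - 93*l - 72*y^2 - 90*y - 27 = -7*l^3 - 33*l^2 - 50*l + y^2*(-8*l - 8) + y*(-18*l^2 - 50*l - 32) - 24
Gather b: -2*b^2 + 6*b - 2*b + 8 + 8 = -2*b^2 + 4*b + 16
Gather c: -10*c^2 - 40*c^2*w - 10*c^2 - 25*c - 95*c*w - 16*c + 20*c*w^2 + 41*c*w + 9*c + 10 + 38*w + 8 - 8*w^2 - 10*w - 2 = c^2*(-40*w - 20) + c*(20*w^2 - 54*w - 32) - 8*w^2 + 28*w + 16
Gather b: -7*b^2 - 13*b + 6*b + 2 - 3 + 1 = -7*b^2 - 7*b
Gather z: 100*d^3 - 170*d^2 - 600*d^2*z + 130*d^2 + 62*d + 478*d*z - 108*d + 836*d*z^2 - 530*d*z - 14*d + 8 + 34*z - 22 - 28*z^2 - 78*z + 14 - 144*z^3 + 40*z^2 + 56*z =100*d^3 - 40*d^2 - 60*d - 144*z^3 + z^2*(836*d + 12) + z*(-600*d^2 - 52*d + 12)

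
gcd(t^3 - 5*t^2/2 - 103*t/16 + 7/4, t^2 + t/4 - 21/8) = t + 7/4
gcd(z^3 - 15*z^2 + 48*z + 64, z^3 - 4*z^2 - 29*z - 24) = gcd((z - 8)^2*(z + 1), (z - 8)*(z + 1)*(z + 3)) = z^2 - 7*z - 8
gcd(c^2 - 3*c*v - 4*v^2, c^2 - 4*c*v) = -c + 4*v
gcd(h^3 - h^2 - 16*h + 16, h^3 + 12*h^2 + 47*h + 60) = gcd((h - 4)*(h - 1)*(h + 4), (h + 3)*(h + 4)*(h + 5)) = h + 4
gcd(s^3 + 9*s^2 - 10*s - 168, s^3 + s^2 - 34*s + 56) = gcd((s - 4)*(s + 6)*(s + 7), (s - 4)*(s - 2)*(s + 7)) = s^2 + 3*s - 28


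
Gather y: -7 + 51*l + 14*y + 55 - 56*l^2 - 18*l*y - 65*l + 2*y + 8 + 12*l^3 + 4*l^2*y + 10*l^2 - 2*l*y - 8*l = 12*l^3 - 46*l^2 - 22*l + y*(4*l^2 - 20*l + 16) + 56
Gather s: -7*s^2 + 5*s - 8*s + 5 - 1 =-7*s^2 - 3*s + 4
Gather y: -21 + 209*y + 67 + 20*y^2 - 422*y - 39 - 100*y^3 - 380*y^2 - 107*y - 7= -100*y^3 - 360*y^2 - 320*y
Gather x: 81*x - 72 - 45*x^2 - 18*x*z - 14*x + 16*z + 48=-45*x^2 + x*(67 - 18*z) + 16*z - 24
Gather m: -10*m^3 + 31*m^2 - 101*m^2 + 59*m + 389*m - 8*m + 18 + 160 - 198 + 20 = -10*m^3 - 70*m^2 + 440*m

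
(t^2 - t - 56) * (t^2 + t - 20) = t^4 - 77*t^2 - 36*t + 1120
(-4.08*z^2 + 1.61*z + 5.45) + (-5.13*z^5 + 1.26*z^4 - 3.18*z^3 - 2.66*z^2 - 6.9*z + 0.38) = -5.13*z^5 + 1.26*z^4 - 3.18*z^3 - 6.74*z^2 - 5.29*z + 5.83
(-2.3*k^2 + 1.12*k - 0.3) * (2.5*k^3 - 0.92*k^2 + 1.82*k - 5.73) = -5.75*k^5 + 4.916*k^4 - 5.9664*k^3 + 15.4934*k^2 - 6.9636*k + 1.719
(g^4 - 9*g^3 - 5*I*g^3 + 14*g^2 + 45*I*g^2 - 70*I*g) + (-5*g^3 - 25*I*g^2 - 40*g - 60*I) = g^4 - 14*g^3 - 5*I*g^3 + 14*g^2 + 20*I*g^2 - 40*g - 70*I*g - 60*I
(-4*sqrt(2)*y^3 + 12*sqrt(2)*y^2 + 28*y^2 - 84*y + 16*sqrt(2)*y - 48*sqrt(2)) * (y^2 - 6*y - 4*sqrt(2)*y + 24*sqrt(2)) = -4*sqrt(2)*y^5 + 36*sqrt(2)*y^4 + 60*y^4 - 540*y^3 - 168*sqrt(2)*y^3 + 952*y^2 + 864*sqrt(2)*y^2 - 1728*sqrt(2)*y + 1152*y - 2304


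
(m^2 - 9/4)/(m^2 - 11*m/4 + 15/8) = 2*(2*m + 3)/(4*m - 5)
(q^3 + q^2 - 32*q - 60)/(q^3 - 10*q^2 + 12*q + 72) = (q + 5)/(q - 6)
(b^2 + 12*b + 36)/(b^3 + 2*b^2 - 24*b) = (b + 6)/(b*(b - 4))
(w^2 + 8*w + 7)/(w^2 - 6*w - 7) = (w + 7)/(w - 7)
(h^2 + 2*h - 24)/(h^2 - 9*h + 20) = (h + 6)/(h - 5)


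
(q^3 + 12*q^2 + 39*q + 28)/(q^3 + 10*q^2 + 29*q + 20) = (q + 7)/(q + 5)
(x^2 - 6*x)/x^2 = (x - 6)/x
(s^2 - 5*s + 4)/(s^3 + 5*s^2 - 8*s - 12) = (s^2 - 5*s + 4)/(s^3 + 5*s^2 - 8*s - 12)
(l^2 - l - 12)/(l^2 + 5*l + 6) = (l - 4)/(l + 2)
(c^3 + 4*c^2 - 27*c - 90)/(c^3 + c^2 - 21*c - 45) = (c + 6)/(c + 3)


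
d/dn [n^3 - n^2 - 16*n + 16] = 3*n^2 - 2*n - 16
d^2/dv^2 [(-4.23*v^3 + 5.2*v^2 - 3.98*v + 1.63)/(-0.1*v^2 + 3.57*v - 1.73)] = (5.55111512312578e-17*v^5 + 102.725074*v^3 - 151.449618*v^2 + 75.320022*v - 22.948798)/(0.001*v^6 - 0.1071*v^5 + 3.87537*v^4 - 49.204953*v^3 + 67.043901*v^2 - 32.053959*v + 5.177717)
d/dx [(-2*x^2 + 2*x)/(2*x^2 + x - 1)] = 2*(-3*x^2 + 2*x - 1)/(4*x^4 + 4*x^3 - 3*x^2 - 2*x + 1)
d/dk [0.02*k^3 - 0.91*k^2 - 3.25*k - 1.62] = 0.06*k^2 - 1.82*k - 3.25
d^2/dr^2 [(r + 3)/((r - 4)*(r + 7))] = 2*(r^3 + 9*r^2 + 111*r + 195)/(r^6 + 9*r^5 - 57*r^4 - 477*r^3 + 1596*r^2 + 7056*r - 21952)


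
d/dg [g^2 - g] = 2*g - 1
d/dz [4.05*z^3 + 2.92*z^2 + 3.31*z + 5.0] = 12.15*z^2 + 5.84*z + 3.31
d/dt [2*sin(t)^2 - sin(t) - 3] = (4*sin(t) - 1)*cos(t)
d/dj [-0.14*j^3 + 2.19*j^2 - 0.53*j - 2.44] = -0.42*j^2 + 4.38*j - 0.53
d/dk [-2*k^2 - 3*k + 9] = -4*k - 3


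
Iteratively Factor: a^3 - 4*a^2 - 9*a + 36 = (a + 3)*(a^2 - 7*a + 12) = (a - 4)*(a + 3)*(a - 3)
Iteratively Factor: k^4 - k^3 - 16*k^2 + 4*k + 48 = (k + 2)*(k^3 - 3*k^2 - 10*k + 24) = (k - 2)*(k + 2)*(k^2 - k - 12) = (k - 2)*(k + 2)*(k + 3)*(k - 4)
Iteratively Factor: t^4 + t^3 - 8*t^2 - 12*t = (t + 2)*(t^3 - t^2 - 6*t) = (t - 3)*(t + 2)*(t^2 + 2*t) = (t - 3)*(t + 2)^2*(t)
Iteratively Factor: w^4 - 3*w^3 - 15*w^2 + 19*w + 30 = (w - 2)*(w^3 - w^2 - 17*w - 15) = (w - 2)*(w + 3)*(w^2 - 4*w - 5) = (w - 2)*(w + 1)*(w + 3)*(w - 5)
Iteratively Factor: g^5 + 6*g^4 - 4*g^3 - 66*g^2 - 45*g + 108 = (g + 4)*(g^4 + 2*g^3 - 12*g^2 - 18*g + 27) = (g + 3)*(g + 4)*(g^3 - g^2 - 9*g + 9) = (g + 3)^2*(g + 4)*(g^2 - 4*g + 3) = (g - 1)*(g + 3)^2*(g + 4)*(g - 3)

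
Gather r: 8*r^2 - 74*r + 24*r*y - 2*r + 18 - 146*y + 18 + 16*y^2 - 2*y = 8*r^2 + r*(24*y - 76) + 16*y^2 - 148*y + 36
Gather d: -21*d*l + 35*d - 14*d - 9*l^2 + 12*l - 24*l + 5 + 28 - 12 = d*(21 - 21*l) - 9*l^2 - 12*l + 21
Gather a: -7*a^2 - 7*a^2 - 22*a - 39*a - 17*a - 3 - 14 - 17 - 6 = -14*a^2 - 78*a - 40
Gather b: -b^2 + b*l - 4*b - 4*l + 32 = -b^2 + b*(l - 4) - 4*l + 32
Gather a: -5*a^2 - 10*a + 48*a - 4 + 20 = -5*a^2 + 38*a + 16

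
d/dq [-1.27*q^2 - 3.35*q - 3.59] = -2.54*q - 3.35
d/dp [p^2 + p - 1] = 2*p + 1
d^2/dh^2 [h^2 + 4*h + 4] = 2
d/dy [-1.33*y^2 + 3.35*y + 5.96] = 3.35 - 2.66*y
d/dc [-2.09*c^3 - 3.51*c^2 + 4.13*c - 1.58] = -6.27*c^2 - 7.02*c + 4.13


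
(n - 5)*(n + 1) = n^2 - 4*n - 5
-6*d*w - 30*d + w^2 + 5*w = (-6*d + w)*(w + 5)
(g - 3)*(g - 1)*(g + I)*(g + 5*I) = g^4 - 4*g^3 + 6*I*g^3 - 2*g^2 - 24*I*g^2 + 20*g + 18*I*g - 15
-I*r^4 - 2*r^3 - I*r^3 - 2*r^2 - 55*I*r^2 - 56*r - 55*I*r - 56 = (r - 8*I)*(r - I)*(r + 7*I)*(-I*r - I)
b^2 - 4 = (b - 2)*(b + 2)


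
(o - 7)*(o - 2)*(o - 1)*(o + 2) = o^4 - 8*o^3 + 3*o^2 + 32*o - 28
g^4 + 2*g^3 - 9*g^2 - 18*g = g*(g - 3)*(g + 2)*(g + 3)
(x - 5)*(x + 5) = x^2 - 25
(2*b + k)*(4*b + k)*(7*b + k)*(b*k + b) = 56*b^4*k + 56*b^4 + 50*b^3*k^2 + 50*b^3*k + 13*b^2*k^3 + 13*b^2*k^2 + b*k^4 + b*k^3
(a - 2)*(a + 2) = a^2 - 4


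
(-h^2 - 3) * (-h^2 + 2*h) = h^4 - 2*h^3 + 3*h^2 - 6*h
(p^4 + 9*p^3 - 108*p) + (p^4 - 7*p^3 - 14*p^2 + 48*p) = 2*p^4 + 2*p^3 - 14*p^2 - 60*p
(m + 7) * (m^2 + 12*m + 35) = m^3 + 19*m^2 + 119*m + 245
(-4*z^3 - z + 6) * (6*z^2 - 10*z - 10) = -24*z^5 + 40*z^4 + 34*z^3 + 46*z^2 - 50*z - 60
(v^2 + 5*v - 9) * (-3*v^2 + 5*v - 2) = -3*v^4 - 10*v^3 + 50*v^2 - 55*v + 18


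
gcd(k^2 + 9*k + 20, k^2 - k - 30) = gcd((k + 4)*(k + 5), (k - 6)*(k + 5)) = k + 5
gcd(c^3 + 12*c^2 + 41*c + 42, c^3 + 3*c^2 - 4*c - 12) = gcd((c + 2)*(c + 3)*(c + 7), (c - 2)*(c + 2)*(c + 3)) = c^2 + 5*c + 6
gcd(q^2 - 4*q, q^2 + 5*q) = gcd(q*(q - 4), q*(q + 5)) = q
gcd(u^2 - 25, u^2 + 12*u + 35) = u + 5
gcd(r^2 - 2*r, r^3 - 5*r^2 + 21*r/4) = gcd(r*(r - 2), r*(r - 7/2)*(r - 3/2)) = r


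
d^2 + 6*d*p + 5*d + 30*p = (d + 5)*(d + 6*p)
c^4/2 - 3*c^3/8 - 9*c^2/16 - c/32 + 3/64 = (c/2 + 1/4)*(c - 3/2)*(c - 1/4)*(c + 1/2)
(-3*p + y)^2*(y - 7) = 9*p^2*y - 63*p^2 - 6*p*y^2 + 42*p*y + y^3 - 7*y^2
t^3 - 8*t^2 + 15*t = t*(t - 5)*(t - 3)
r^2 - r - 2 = (r - 2)*(r + 1)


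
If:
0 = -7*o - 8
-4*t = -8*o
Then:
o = -8/7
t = -16/7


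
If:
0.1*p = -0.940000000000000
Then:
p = -9.40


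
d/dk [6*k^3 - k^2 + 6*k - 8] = 18*k^2 - 2*k + 6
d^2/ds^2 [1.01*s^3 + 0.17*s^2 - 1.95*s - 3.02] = 6.06*s + 0.34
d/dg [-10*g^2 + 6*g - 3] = 6 - 20*g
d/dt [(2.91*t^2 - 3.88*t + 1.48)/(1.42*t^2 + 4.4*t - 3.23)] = (18.3136*t^2 - 23.0018*t + 6.0204)/(2.0164*t^4 + 12.496*t^3 + 10.1868*t^2 - 28.424*t + 10.4329)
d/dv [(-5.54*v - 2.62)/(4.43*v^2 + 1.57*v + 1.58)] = (24.5422*v^2 + 23.2132*v - 4.6398)/(19.6249*v^4 + 13.9102*v^3 + 16.4637*v^2 + 4.9612*v + 2.4964)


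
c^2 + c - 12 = (c - 3)*(c + 4)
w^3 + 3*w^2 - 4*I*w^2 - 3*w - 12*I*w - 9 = (w + 3)*(w - 3*I)*(w - I)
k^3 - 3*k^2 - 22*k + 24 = (k - 6)*(k - 1)*(k + 4)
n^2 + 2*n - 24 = (n - 4)*(n + 6)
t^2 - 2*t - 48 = (t - 8)*(t + 6)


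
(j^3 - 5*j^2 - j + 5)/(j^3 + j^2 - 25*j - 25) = (j - 1)/(j + 5)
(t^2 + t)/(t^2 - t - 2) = t/(t - 2)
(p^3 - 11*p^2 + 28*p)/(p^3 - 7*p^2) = (p - 4)/p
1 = 1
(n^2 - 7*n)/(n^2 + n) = (n - 7)/(n + 1)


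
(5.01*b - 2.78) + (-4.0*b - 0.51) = 1.01*b - 3.29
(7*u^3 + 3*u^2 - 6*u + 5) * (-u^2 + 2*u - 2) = -7*u^5 + 11*u^4 - 2*u^3 - 23*u^2 + 22*u - 10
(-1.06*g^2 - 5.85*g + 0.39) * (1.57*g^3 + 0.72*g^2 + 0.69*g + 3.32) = -1.6642*g^5 - 9.9477*g^4 - 4.3311*g^3 - 7.2749*g^2 - 19.1529*g + 1.2948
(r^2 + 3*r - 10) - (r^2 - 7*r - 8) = 10*r - 2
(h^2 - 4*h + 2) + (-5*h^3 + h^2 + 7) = -5*h^3 + 2*h^2 - 4*h + 9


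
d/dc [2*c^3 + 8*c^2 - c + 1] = 6*c^2 + 16*c - 1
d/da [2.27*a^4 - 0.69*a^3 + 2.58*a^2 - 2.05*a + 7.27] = 9.08*a^3 - 2.07*a^2 + 5.16*a - 2.05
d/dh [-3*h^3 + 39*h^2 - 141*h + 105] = -9*h^2 + 78*h - 141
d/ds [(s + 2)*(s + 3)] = 2*s + 5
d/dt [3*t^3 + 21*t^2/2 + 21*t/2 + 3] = 9*t^2 + 21*t + 21/2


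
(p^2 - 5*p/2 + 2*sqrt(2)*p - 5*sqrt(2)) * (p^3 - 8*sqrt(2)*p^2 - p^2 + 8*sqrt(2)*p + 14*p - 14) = p^5 - 6*sqrt(2)*p^4 - 7*p^4/2 - 31*p^3/2 + 21*sqrt(2)*p^3 + 13*sqrt(2)*p^2 + 63*p^2 - 98*sqrt(2)*p - 45*p + 70*sqrt(2)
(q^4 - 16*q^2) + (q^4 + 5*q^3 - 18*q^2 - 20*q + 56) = 2*q^4 + 5*q^3 - 34*q^2 - 20*q + 56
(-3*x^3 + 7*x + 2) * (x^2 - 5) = -3*x^5 + 22*x^3 + 2*x^2 - 35*x - 10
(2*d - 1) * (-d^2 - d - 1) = -2*d^3 - d^2 - d + 1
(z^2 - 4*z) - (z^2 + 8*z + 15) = -12*z - 15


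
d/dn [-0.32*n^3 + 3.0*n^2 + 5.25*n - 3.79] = -0.96*n^2 + 6.0*n + 5.25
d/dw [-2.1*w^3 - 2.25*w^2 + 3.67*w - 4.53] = -6.3*w^2 - 4.5*w + 3.67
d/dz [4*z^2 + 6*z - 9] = 8*z + 6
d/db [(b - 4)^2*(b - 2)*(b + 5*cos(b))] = (b - 4)*(-(b - 4)*(b - 2)*(5*sin(b) - 1) + (b - 4)*(b + 5*cos(b)) + (b + 5*cos(b))*(2*b - 4))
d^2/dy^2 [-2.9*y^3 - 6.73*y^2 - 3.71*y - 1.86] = -17.4*y - 13.46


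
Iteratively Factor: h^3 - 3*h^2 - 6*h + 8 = (h + 2)*(h^2 - 5*h + 4) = (h - 4)*(h + 2)*(h - 1)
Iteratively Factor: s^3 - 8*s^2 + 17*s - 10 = (s - 2)*(s^2 - 6*s + 5) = (s - 5)*(s - 2)*(s - 1)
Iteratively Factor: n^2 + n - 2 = (n - 1)*(n + 2)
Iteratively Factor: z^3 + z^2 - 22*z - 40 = (z + 4)*(z^2 - 3*z - 10) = (z + 2)*(z + 4)*(z - 5)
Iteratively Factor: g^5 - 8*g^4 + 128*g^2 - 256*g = (g)*(g^4 - 8*g^3 + 128*g - 256) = g*(g + 4)*(g^3 - 12*g^2 + 48*g - 64) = g*(g - 4)*(g + 4)*(g^2 - 8*g + 16) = g*(g - 4)^2*(g + 4)*(g - 4)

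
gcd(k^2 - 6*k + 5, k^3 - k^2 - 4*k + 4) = k - 1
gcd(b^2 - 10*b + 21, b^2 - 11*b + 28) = b - 7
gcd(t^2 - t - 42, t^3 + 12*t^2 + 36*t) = t + 6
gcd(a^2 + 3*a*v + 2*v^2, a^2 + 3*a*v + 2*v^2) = a^2 + 3*a*v + 2*v^2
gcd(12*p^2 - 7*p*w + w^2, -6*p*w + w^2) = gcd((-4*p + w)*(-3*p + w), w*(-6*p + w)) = 1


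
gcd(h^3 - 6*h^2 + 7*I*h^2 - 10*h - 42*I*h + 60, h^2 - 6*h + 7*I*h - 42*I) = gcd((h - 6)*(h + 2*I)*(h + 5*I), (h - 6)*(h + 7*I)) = h - 6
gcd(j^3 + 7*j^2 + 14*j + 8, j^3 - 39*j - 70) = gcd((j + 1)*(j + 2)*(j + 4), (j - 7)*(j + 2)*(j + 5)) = j + 2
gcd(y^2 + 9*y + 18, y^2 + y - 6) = y + 3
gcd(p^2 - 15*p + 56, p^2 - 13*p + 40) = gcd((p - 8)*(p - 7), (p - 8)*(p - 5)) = p - 8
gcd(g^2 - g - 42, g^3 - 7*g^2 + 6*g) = 1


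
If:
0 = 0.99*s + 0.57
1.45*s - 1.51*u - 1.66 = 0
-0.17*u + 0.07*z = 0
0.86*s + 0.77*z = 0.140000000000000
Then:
No Solution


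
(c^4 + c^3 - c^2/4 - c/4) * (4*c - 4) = 4*c^5 - 5*c^3 + c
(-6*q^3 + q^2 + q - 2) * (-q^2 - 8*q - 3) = 6*q^5 + 47*q^4 + 9*q^3 - 9*q^2 + 13*q + 6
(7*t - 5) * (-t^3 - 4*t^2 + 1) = -7*t^4 - 23*t^3 + 20*t^2 + 7*t - 5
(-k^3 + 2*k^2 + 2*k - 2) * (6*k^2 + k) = -6*k^5 + 11*k^4 + 14*k^3 - 10*k^2 - 2*k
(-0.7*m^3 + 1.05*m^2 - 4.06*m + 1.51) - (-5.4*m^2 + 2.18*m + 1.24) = -0.7*m^3 + 6.45*m^2 - 6.24*m + 0.27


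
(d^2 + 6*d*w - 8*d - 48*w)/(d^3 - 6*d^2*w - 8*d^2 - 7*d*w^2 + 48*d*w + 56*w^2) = (-d - 6*w)/(-d^2 + 6*d*w + 7*w^2)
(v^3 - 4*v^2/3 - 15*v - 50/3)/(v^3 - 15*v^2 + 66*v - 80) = (3*v^2 + 11*v + 10)/(3*(v^2 - 10*v + 16))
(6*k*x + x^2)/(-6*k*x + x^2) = (6*k + x)/(-6*k + x)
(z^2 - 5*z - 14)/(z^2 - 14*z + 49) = (z + 2)/(z - 7)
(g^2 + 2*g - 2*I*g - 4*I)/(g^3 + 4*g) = (g + 2)/(g*(g + 2*I))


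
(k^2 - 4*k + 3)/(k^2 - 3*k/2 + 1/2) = 2*(k - 3)/(2*k - 1)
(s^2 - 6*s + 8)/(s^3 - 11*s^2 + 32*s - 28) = (s - 4)/(s^2 - 9*s + 14)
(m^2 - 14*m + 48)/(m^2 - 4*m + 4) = (m^2 - 14*m + 48)/(m^2 - 4*m + 4)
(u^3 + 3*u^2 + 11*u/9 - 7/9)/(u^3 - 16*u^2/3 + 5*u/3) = (3*u^2 + 10*u + 7)/(3*u*(u - 5))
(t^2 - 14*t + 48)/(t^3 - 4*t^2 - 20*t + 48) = (t - 8)/(t^2 + 2*t - 8)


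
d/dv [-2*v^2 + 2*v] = 2 - 4*v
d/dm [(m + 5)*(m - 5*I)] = 2*m + 5 - 5*I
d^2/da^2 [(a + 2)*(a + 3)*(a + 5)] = 6*a + 20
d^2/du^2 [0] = 0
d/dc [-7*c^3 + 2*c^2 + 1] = c*(4 - 21*c)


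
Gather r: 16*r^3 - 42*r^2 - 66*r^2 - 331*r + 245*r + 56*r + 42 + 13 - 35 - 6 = 16*r^3 - 108*r^2 - 30*r + 14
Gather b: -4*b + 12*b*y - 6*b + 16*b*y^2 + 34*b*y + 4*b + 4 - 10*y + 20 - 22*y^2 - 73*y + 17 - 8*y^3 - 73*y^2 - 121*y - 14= b*(16*y^2 + 46*y - 6) - 8*y^3 - 95*y^2 - 204*y + 27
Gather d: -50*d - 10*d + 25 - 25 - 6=-60*d - 6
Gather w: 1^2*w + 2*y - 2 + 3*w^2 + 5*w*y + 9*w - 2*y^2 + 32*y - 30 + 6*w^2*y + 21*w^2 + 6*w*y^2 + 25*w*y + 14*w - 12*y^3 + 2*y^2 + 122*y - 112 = w^2*(6*y + 24) + w*(6*y^2 + 30*y + 24) - 12*y^3 + 156*y - 144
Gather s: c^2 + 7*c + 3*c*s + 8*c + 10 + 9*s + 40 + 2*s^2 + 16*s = c^2 + 15*c + 2*s^2 + s*(3*c + 25) + 50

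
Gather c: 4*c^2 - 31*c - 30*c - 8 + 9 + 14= 4*c^2 - 61*c + 15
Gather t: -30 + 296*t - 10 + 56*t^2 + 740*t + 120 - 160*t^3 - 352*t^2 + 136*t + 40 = -160*t^3 - 296*t^2 + 1172*t + 120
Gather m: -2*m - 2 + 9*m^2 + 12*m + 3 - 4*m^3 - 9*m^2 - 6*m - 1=-4*m^3 + 4*m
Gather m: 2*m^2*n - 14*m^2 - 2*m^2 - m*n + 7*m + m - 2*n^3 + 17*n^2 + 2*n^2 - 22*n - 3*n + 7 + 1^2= m^2*(2*n - 16) + m*(8 - n) - 2*n^3 + 19*n^2 - 25*n + 8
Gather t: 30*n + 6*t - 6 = 30*n + 6*t - 6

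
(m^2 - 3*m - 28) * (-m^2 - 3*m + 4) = -m^4 + 41*m^2 + 72*m - 112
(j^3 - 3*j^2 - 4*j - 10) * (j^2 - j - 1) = j^5 - 4*j^4 - 2*j^3 - 3*j^2 + 14*j + 10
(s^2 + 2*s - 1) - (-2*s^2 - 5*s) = 3*s^2 + 7*s - 1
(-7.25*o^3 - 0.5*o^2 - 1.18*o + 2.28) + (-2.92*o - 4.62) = -7.25*o^3 - 0.5*o^2 - 4.1*o - 2.34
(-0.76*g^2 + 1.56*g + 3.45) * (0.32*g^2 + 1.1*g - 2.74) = -0.2432*g^4 - 0.3368*g^3 + 4.9024*g^2 - 0.4794*g - 9.453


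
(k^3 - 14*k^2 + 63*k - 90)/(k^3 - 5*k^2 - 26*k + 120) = (k^2 - 8*k + 15)/(k^2 + k - 20)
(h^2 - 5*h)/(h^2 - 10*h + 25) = h/(h - 5)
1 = 1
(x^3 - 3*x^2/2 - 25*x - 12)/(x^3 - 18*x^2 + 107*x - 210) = (x^2 + 9*x/2 + 2)/(x^2 - 12*x + 35)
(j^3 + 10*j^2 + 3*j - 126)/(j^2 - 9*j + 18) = (j^2 + 13*j + 42)/(j - 6)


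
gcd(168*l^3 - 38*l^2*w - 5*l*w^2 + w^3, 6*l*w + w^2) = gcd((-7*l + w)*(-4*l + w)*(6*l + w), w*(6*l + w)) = 6*l + w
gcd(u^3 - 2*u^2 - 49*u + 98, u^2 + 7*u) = u + 7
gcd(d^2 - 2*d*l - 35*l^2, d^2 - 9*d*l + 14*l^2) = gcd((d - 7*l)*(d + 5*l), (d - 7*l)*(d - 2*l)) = d - 7*l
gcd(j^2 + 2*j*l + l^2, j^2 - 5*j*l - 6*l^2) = j + l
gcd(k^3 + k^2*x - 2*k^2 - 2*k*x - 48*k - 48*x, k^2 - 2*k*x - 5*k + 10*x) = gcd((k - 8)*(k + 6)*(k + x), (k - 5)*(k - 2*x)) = 1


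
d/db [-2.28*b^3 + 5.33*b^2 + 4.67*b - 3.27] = -6.84*b^2 + 10.66*b + 4.67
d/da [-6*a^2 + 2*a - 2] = 2 - 12*a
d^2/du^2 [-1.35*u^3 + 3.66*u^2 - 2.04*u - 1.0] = 7.32 - 8.1*u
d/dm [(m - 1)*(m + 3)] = 2*m + 2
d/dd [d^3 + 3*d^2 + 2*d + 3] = 3*d^2 + 6*d + 2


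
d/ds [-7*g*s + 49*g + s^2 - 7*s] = -7*g + 2*s - 7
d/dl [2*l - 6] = 2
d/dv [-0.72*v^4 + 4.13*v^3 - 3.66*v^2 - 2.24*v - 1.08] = -2.88*v^3 + 12.39*v^2 - 7.32*v - 2.24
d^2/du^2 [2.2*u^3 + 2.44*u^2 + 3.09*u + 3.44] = 13.2*u + 4.88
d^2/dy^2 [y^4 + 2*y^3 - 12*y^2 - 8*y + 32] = 12*y^2 + 12*y - 24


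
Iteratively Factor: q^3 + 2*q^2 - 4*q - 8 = (q + 2)*(q^2 - 4) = (q + 2)^2*(q - 2)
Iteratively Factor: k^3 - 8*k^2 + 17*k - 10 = (k - 5)*(k^2 - 3*k + 2) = (k - 5)*(k - 1)*(k - 2)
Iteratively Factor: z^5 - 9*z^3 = (z)*(z^4 - 9*z^2) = z*(z - 3)*(z^3 + 3*z^2) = z^2*(z - 3)*(z^2 + 3*z) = z^2*(z - 3)*(z + 3)*(z)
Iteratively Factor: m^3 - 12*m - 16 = (m + 2)*(m^2 - 2*m - 8) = (m + 2)^2*(m - 4)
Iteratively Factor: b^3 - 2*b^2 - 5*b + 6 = (b + 2)*(b^2 - 4*b + 3) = (b - 1)*(b + 2)*(b - 3)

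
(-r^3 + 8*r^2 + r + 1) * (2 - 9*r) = 9*r^4 - 74*r^3 + 7*r^2 - 7*r + 2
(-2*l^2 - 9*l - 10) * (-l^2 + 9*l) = 2*l^4 - 9*l^3 - 71*l^2 - 90*l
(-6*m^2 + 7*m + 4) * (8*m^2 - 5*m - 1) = -48*m^4 + 86*m^3 + 3*m^2 - 27*m - 4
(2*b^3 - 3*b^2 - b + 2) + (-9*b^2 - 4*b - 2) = 2*b^3 - 12*b^2 - 5*b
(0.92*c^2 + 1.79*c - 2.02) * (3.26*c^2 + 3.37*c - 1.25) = 2.9992*c^4 + 8.9358*c^3 - 1.7029*c^2 - 9.0449*c + 2.525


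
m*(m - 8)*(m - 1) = m^3 - 9*m^2 + 8*m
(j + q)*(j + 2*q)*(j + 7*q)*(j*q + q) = j^4*q + 10*j^3*q^2 + j^3*q + 23*j^2*q^3 + 10*j^2*q^2 + 14*j*q^4 + 23*j*q^3 + 14*q^4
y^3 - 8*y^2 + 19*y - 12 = (y - 4)*(y - 3)*(y - 1)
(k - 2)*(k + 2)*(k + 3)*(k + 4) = k^4 + 7*k^3 + 8*k^2 - 28*k - 48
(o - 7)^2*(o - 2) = o^3 - 16*o^2 + 77*o - 98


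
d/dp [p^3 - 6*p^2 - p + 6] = 3*p^2 - 12*p - 1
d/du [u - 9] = 1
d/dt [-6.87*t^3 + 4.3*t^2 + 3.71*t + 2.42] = -20.61*t^2 + 8.6*t + 3.71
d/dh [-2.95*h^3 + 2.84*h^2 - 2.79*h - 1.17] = -8.85*h^2 + 5.68*h - 2.79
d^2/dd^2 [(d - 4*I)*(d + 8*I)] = 2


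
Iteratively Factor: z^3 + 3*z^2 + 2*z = (z + 2)*(z^2 + z) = (z + 1)*(z + 2)*(z)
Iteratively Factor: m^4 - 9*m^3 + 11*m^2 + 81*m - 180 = (m - 4)*(m^3 - 5*m^2 - 9*m + 45) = (m - 5)*(m - 4)*(m^2 - 9) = (m - 5)*(m - 4)*(m - 3)*(m + 3)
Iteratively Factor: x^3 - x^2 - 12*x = (x)*(x^2 - x - 12) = x*(x + 3)*(x - 4)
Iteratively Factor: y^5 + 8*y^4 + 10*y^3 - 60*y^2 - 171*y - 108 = (y + 3)*(y^4 + 5*y^3 - 5*y^2 - 45*y - 36) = (y + 1)*(y + 3)*(y^3 + 4*y^2 - 9*y - 36) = (y + 1)*(y + 3)^2*(y^2 + y - 12) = (y - 3)*(y + 1)*(y + 3)^2*(y + 4)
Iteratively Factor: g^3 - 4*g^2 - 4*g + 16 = (g - 2)*(g^2 - 2*g - 8) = (g - 2)*(g + 2)*(g - 4)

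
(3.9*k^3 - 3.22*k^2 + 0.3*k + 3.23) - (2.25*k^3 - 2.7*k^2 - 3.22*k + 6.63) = 1.65*k^3 - 0.52*k^2 + 3.52*k - 3.4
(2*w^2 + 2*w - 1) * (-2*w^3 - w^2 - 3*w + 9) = -4*w^5 - 6*w^4 - 6*w^3 + 13*w^2 + 21*w - 9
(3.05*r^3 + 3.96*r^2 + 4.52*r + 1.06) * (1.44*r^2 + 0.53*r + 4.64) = 4.392*r^5 + 7.3189*r^4 + 22.7596*r^3 + 22.2964*r^2 + 21.5346*r + 4.9184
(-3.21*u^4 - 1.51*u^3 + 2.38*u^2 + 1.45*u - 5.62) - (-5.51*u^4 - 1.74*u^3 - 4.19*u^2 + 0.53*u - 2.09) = 2.3*u^4 + 0.23*u^3 + 6.57*u^2 + 0.92*u - 3.53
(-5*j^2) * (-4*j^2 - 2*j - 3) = 20*j^4 + 10*j^3 + 15*j^2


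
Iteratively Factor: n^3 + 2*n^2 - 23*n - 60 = (n + 3)*(n^2 - n - 20) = (n - 5)*(n + 3)*(n + 4)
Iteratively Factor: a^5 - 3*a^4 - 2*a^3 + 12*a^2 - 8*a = (a + 2)*(a^4 - 5*a^3 + 8*a^2 - 4*a) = (a - 1)*(a + 2)*(a^3 - 4*a^2 + 4*a) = a*(a - 1)*(a + 2)*(a^2 - 4*a + 4) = a*(a - 2)*(a - 1)*(a + 2)*(a - 2)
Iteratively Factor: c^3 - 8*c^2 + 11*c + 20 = (c - 4)*(c^2 - 4*c - 5) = (c - 4)*(c + 1)*(c - 5)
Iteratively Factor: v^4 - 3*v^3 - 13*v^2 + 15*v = (v + 3)*(v^3 - 6*v^2 + 5*v) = v*(v + 3)*(v^2 - 6*v + 5) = v*(v - 1)*(v + 3)*(v - 5)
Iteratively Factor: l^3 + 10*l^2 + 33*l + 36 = (l + 3)*(l^2 + 7*l + 12) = (l + 3)*(l + 4)*(l + 3)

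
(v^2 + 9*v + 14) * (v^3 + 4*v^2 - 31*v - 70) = v^5 + 13*v^4 + 19*v^3 - 293*v^2 - 1064*v - 980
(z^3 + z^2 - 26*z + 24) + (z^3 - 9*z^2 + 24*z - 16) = 2*z^3 - 8*z^2 - 2*z + 8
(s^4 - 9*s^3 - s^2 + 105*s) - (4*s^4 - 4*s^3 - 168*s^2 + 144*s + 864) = -3*s^4 - 5*s^3 + 167*s^2 - 39*s - 864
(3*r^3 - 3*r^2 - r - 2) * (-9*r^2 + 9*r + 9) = -27*r^5 + 54*r^4 + 9*r^3 - 18*r^2 - 27*r - 18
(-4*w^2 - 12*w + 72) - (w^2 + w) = -5*w^2 - 13*w + 72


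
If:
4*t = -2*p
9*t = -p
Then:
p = 0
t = 0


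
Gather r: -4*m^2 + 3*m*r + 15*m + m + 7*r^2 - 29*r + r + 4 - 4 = -4*m^2 + 16*m + 7*r^2 + r*(3*m - 28)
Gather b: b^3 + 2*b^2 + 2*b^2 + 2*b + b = b^3 + 4*b^2 + 3*b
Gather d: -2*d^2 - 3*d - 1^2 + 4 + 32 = -2*d^2 - 3*d + 35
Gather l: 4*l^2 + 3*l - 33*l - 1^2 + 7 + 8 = 4*l^2 - 30*l + 14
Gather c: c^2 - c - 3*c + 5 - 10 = c^2 - 4*c - 5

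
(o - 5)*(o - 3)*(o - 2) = o^3 - 10*o^2 + 31*o - 30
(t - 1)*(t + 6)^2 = t^3 + 11*t^2 + 24*t - 36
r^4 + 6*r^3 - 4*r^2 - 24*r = r*(r - 2)*(r + 2)*(r + 6)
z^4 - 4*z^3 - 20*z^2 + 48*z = z*(z - 6)*(z - 2)*(z + 4)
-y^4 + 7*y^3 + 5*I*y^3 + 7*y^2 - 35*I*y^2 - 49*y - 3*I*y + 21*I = (y - 7)*(y - 3*I)*(I*y + 1)^2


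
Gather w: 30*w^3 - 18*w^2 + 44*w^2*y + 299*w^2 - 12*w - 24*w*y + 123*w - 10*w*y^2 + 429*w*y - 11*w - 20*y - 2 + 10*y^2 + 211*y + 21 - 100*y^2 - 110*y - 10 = 30*w^3 + w^2*(44*y + 281) + w*(-10*y^2 + 405*y + 100) - 90*y^2 + 81*y + 9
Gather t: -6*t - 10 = -6*t - 10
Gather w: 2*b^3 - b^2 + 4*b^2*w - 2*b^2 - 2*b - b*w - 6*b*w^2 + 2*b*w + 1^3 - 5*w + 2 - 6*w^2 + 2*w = 2*b^3 - 3*b^2 - 2*b + w^2*(-6*b - 6) + w*(4*b^2 + b - 3) + 3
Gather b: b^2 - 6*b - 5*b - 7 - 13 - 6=b^2 - 11*b - 26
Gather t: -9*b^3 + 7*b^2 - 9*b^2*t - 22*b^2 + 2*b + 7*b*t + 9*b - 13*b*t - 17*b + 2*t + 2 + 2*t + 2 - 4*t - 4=-9*b^3 - 15*b^2 - 6*b + t*(-9*b^2 - 6*b)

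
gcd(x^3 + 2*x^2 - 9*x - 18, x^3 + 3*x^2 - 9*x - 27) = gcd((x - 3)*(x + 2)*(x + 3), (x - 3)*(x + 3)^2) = x^2 - 9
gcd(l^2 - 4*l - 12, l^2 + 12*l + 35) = 1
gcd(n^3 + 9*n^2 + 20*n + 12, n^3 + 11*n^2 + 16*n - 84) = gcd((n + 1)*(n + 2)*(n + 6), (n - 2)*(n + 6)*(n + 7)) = n + 6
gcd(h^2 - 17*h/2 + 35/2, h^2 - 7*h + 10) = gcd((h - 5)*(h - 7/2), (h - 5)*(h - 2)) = h - 5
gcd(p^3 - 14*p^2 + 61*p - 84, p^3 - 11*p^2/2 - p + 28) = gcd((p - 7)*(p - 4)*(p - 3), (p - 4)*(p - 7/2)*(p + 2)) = p - 4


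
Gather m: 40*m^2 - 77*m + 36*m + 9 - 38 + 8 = 40*m^2 - 41*m - 21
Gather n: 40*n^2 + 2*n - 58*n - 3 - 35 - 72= 40*n^2 - 56*n - 110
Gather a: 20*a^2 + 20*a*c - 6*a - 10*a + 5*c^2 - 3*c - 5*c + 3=20*a^2 + a*(20*c - 16) + 5*c^2 - 8*c + 3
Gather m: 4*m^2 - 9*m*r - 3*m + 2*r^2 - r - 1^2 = 4*m^2 + m*(-9*r - 3) + 2*r^2 - r - 1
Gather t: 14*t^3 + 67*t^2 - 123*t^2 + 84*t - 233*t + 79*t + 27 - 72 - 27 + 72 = 14*t^3 - 56*t^2 - 70*t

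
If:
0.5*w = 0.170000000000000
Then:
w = 0.34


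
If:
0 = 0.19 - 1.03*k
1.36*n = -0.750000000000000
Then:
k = 0.18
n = -0.55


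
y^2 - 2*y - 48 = (y - 8)*(y + 6)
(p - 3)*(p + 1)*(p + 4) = p^3 + 2*p^2 - 11*p - 12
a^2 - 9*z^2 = (a - 3*z)*(a + 3*z)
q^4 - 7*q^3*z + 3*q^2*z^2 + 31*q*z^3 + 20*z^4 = (q - 5*z)*(q - 4*z)*(q + z)^2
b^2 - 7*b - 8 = (b - 8)*(b + 1)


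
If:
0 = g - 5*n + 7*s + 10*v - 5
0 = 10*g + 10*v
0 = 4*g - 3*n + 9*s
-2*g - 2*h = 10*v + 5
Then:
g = -v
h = -4*v - 5/2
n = 109*v/24 - 15/8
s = 47*v/24 - 5/8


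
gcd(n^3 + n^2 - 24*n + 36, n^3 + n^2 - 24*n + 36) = n^3 + n^2 - 24*n + 36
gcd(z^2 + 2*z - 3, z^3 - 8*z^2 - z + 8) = z - 1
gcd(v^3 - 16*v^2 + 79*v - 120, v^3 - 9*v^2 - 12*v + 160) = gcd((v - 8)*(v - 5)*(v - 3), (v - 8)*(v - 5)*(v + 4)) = v^2 - 13*v + 40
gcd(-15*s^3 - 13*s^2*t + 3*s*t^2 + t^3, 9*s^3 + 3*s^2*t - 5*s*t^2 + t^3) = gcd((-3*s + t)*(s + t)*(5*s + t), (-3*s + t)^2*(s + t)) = 3*s^2 + 2*s*t - t^2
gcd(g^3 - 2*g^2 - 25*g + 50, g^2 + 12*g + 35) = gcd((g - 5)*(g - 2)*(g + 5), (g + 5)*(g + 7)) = g + 5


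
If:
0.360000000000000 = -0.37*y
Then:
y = -0.97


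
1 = 1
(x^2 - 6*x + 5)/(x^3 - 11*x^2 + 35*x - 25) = 1/(x - 5)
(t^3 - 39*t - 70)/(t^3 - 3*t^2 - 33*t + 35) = (t + 2)/(t - 1)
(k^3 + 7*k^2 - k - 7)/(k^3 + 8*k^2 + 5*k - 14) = (k + 1)/(k + 2)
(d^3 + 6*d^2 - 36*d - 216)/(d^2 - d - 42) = (d^2 - 36)/(d - 7)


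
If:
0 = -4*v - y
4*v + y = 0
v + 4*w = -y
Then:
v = -y/4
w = -3*y/16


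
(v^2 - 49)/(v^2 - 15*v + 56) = (v + 7)/(v - 8)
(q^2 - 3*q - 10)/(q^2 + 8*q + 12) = (q - 5)/(q + 6)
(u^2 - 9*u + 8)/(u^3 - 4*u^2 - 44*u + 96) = (u - 1)/(u^2 + 4*u - 12)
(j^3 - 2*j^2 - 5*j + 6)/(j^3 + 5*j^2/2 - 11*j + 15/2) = 2*(j^2 - j - 6)/(2*j^2 + 7*j - 15)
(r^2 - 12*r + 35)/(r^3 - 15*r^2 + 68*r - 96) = (r^2 - 12*r + 35)/(r^3 - 15*r^2 + 68*r - 96)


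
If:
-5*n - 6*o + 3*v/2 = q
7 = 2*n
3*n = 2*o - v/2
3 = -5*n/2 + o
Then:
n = 7/2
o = 47/4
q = -49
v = 26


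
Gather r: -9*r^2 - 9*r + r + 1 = -9*r^2 - 8*r + 1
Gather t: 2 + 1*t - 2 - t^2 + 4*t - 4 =-t^2 + 5*t - 4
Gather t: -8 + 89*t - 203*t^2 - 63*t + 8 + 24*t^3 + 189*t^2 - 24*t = 24*t^3 - 14*t^2 + 2*t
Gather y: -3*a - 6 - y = -3*a - y - 6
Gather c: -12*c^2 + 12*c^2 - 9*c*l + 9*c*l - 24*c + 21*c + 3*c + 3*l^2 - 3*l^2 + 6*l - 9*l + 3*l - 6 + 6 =0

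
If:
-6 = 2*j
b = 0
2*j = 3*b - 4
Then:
No Solution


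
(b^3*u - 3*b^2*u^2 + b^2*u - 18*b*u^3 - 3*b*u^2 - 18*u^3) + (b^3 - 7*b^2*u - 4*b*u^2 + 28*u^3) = b^3*u + b^3 - 3*b^2*u^2 - 6*b^2*u - 18*b*u^3 - 7*b*u^2 + 10*u^3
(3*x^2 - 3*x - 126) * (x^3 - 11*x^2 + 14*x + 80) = 3*x^5 - 36*x^4 - 51*x^3 + 1584*x^2 - 2004*x - 10080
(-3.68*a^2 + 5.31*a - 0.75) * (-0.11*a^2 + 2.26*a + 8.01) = 0.4048*a^4 - 8.9009*a^3 - 17.3937*a^2 + 40.8381*a - 6.0075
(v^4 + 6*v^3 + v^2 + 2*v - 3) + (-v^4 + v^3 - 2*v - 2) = 7*v^3 + v^2 - 5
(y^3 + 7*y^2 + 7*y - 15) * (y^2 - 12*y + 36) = y^5 - 5*y^4 - 41*y^3 + 153*y^2 + 432*y - 540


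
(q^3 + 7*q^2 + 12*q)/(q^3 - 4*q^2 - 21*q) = (q + 4)/(q - 7)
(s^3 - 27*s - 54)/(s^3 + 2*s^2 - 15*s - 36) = (s - 6)/(s - 4)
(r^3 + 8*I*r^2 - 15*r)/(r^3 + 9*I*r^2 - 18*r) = (r + 5*I)/(r + 6*I)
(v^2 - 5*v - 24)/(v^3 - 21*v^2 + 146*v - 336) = (v + 3)/(v^2 - 13*v + 42)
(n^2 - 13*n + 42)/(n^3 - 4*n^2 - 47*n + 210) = (n - 7)/(n^2 + 2*n - 35)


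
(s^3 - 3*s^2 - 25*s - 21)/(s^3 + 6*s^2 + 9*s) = (s^2 - 6*s - 7)/(s*(s + 3))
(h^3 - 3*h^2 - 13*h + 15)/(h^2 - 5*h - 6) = (-h^3 + 3*h^2 + 13*h - 15)/(-h^2 + 5*h + 6)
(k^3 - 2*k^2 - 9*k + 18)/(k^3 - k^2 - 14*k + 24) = (k + 3)/(k + 4)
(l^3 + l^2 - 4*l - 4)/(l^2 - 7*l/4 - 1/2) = 4*(l^2 + 3*l + 2)/(4*l + 1)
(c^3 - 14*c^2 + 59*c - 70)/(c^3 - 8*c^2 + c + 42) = (c^2 - 7*c + 10)/(c^2 - c - 6)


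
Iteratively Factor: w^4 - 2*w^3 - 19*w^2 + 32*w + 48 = (w + 4)*(w^3 - 6*w^2 + 5*w + 12) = (w - 3)*(w + 4)*(w^2 - 3*w - 4) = (w - 4)*(w - 3)*(w + 4)*(w + 1)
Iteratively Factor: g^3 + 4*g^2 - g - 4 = (g + 4)*(g^2 - 1) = (g - 1)*(g + 4)*(g + 1)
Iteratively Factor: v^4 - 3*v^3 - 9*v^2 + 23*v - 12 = (v - 1)*(v^3 - 2*v^2 - 11*v + 12) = (v - 4)*(v - 1)*(v^2 + 2*v - 3) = (v - 4)*(v - 1)*(v + 3)*(v - 1)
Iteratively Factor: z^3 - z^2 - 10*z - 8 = (z + 2)*(z^2 - 3*z - 4) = (z - 4)*(z + 2)*(z + 1)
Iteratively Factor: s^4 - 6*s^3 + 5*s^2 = (s)*(s^3 - 6*s^2 + 5*s) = s^2*(s^2 - 6*s + 5) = s^2*(s - 1)*(s - 5)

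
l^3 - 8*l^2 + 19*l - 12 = (l - 4)*(l - 3)*(l - 1)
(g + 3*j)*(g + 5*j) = g^2 + 8*g*j + 15*j^2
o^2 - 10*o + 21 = (o - 7)*(o - 3)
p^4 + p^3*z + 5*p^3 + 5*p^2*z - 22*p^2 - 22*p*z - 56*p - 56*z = (p - 4)*(p + 2)*(p + 7)*(p + z)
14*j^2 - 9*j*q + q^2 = (-7*j + q)*(-2*j + q)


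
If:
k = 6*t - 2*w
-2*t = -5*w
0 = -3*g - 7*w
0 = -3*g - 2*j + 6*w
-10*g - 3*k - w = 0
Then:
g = 0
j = 0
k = 0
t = 0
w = 0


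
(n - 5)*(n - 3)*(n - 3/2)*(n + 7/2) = n^4 - 6*n^3 - 25*n^2/4 + 72*n - 315/4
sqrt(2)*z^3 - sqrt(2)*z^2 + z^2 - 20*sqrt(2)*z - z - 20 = (z - 5)*(z + 4)*(sqrt(2)*z + 1)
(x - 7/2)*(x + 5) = x^2 + 3*x/2 - 35/2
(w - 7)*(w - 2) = w^2 - 9*w + 14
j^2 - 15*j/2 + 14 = (j - 4)*(j - 7/2)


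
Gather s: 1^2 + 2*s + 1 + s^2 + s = s^2 + 3*s + 2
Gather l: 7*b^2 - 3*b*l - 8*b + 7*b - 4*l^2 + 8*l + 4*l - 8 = 7*b^2 - b - 4*l^2 + l*(12 - 3*b) - 8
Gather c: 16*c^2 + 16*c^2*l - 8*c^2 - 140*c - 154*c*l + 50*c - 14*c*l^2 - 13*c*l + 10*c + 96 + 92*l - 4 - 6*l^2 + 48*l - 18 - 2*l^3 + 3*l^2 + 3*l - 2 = c^2*(16*l + 8) + c*(-14*l^2 - 167*l - 80) - 2*l^3 - 3*l^2 + 143*l + 72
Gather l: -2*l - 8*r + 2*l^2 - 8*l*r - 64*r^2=2*l^2 + l*(-8*r - 2) - 64*r^2 - 8*r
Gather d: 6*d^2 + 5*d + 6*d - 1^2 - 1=6*d^2 + 11*d - 2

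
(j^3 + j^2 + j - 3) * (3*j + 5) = 3*j^4 + 8*j^3 + 8*j^2 - 4*j - 15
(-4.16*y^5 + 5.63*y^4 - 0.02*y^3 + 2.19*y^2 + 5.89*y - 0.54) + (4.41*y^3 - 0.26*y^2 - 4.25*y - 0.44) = -4.16*y^5 + 5.63*y^4 + 4.39*y^3 + 1.93*y^2 + 1.64*y - 0.98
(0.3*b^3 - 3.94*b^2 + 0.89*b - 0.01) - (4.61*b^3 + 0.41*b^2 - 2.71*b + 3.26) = -4.31*b^3 - 4.35*b^2 + 3.6*b - 3.27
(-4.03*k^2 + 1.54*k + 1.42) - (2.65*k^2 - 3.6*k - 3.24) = -6.68*k^2 + 5.14*k + 4.66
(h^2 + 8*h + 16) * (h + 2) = h^3 + 10*h^2 + 32*h + 32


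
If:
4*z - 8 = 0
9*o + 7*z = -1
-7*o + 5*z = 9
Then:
No Solution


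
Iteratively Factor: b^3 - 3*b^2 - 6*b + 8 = (b - 1)*(b^2 - 2*b - 8) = (b - 1)*(b + 2)*(b - 4)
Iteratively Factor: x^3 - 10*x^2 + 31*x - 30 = (x - 2)*(x^2 - 8*x + 15) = (x - 5)*(x - 2)*(x - 3)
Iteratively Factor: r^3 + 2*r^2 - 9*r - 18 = (r + 2)*(r^2 - 9) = (r + 2)*(r + 3)*(r - 3)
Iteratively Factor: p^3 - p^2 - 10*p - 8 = (p + 1)*(p^2 - 2*p - 8) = (p + 1)*(p + 2)*(p - 4)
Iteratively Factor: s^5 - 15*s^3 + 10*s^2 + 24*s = (s - 2)*(s^4 + 2*s^3 - 11*s^2 - 12*s) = s*(s - 2)*(s^3 + 2*s^2 - 11*s - 12) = s*(s - 2)*(s + 1)*(s^2 + s - 12) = s*(s - 2)*(s + 1)*(s + 4)*(s - 3)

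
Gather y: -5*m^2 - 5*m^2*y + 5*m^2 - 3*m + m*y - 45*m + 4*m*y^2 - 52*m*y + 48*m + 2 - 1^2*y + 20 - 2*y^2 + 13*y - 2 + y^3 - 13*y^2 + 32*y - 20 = y^3 + y^2*(4*m - 15) + y*(-5*m^2 - 51*m + 44)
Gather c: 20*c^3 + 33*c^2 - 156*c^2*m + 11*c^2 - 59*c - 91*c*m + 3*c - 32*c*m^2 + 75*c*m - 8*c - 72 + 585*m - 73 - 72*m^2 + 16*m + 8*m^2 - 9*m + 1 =20*c^3 + c^2*(44 - 156*m) + c*(-32*m^2 - 16*m - 64) - 64*m^2 + 592*m - 144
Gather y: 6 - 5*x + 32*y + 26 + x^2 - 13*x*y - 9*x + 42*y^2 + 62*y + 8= x^2 - 14*x + 42*y^2 + y*(94 - 13*x) + 40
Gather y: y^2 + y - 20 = y^2 + y - 20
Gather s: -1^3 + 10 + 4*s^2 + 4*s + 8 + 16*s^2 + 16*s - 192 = 20*s^2 + 20*s - 175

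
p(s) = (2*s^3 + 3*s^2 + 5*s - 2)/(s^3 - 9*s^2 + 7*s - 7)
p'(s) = (-3*s^2 + 18*s - 7)*(2*s^3 + 3*s^2 + 5*s - 2)/(s^3 - 9*s^2 + 7*s - 7)^2 + (6*s^2 + 6*s + 5)/(s^3 - 9*s^2 + 7*s - 7) = 3*(-7*s^4 + 6*s^3 + 10*s^2 - 26*s - 7)/(s^6 - 18*s^5 + 95*s^4 - 140*s^3 + 175*s^2 - 98*s + 49)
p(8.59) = 66.88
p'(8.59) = -193.76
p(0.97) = -0.97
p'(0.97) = -1.17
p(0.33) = -0.01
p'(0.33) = -1.36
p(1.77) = -1.58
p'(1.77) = -0.58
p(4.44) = -3.87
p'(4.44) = -1.47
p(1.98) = -1.70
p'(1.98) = -0.56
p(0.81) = -0.76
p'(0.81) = -1.42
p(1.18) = -1.18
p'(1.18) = -0.89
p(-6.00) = 0.60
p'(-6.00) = -0.09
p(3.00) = -2.35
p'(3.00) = -0.75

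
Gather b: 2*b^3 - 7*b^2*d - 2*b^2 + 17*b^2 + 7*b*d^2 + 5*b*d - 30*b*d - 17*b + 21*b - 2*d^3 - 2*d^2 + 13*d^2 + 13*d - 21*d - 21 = 2*b^3 + b^2*(15 - 7*d) + b*(7*d^2 - 25*d + 4) - 2*d^3 + 11*d^2 - 8*d - 21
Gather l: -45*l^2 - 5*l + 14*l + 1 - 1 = -45*l^2 + 9*l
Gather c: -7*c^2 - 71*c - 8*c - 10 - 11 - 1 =-7*c^2 - 79*c - 22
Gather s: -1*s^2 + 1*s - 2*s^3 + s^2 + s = -2*s^3 + 2*s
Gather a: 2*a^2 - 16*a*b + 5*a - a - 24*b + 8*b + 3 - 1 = 2*a^2 + a*(4 - 16*b) - 16*b + 2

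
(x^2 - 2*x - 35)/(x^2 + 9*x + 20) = (x - 7)/(x + 4)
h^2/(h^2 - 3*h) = h/(h - 3)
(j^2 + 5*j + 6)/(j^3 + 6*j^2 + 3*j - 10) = (j + 3)/(j^2 + 4*j - 5)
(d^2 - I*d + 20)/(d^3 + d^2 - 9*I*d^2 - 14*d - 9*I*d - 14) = (d^2 - I*d + 20)/(d^3 + d^2*(1 - 9*I) - d*(14 + 9*I) - 14)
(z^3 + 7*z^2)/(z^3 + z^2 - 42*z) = z/(z - 6)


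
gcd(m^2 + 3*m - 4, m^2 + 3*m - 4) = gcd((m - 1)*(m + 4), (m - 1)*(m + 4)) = m^2 + 3*m - 4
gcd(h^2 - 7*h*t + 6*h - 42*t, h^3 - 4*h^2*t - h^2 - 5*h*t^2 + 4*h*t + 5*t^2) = 1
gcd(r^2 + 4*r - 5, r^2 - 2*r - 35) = r + 5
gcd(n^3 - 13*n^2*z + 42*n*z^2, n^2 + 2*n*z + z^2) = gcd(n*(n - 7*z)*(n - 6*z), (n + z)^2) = 1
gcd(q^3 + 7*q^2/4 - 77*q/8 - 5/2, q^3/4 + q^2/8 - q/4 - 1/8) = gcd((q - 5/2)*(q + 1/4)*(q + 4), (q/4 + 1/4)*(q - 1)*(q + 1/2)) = 1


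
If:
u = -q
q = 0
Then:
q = 0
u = 0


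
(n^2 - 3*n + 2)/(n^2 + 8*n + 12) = (n^2 - 3*n + 2)/(n^2 + 8*n + 12)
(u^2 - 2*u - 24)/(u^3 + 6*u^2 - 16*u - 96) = (u - 6)/(u^2 + 2*u - 24)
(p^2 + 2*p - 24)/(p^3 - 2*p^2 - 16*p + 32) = (p + 6)/(p^2 + 2*p - 8)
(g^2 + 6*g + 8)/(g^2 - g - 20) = (g + 2)/(g - 5)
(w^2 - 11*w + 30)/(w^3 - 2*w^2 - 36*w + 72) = (w - 5)/(w^2 + 4*w - 12)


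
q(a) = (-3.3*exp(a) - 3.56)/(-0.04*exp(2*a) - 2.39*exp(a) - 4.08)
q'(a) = (-3.3*exp(a) - 3.56)*(0.08*exp(2*a) + 2.39*exp(a))/(-0.04*exp(2*a) - 2.39*exp(a) - 4.08)^2 - 3.3*exp(a)/(-0.04*exp(2*a) - 2.39*exp(a) - 4.08) = (-0.132*exp(2*a) - 0.2848*exp(a) + 4.9556)*exp(a)/(0.0016*exp(4*a) + 0.1912*exp(3*a) + 6.0385*exp(2*a) + 19.5024*exp(a) + 16.6464)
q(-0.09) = 1.04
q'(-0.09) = 0.11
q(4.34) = 0.61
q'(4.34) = -0.34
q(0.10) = 1.06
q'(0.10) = 0.11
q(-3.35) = 0.88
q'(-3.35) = 0.01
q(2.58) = 1.11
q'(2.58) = -0.16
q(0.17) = 1.07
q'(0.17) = 0.11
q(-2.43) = 0.90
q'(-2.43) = 0.02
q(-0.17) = 1.04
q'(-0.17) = 0.10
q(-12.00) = 0.87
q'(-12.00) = 0.00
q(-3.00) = 0.89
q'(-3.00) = 0.01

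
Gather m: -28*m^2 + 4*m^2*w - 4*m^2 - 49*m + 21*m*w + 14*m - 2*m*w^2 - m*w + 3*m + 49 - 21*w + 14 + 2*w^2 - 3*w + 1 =m^2*(4*w - 32) + m*(-2*w^2 + 20*w - 32) + 2*w^2 - 24*w + 64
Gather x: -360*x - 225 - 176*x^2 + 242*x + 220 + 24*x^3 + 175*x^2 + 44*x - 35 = 24*x^3 - x^2 - 74*x - 40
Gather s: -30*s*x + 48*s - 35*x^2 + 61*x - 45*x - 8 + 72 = s*(48 - 30*x) - 35*x^2 + 16*x + 64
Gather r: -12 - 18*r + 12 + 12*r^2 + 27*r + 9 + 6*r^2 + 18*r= 18*r^2 + 27*r + 9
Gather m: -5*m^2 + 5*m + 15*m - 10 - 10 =-5*m^2 + 20*m - 20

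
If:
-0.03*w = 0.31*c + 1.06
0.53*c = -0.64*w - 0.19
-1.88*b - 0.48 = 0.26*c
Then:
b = 0.25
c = -3.69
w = 2.76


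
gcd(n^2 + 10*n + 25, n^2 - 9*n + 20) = 1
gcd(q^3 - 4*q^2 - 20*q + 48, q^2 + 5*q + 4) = q + 4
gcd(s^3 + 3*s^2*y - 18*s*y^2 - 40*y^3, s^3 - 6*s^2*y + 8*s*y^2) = -s + 4*y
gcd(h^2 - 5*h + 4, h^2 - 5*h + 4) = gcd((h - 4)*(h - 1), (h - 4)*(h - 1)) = h^2 - 5*h + 4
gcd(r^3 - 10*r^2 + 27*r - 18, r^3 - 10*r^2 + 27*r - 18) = r^3 - 10*r^2 + 27*r - 18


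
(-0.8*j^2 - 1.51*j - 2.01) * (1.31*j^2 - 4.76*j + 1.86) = -1.048*j^4 + 1.8299*j^3 + 3.0665*j^2 + 6.759*j - 3.7386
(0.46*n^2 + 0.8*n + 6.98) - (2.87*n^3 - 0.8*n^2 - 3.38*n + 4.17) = -2.87*n^3 + 1.26*n^2 + 4.18*n + 2.81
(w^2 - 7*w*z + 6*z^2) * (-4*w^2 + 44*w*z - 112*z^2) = -4*w^4 + 72*w^3*z - 444*w^2*z^2 + 1048*w*z^3 - 672*z^4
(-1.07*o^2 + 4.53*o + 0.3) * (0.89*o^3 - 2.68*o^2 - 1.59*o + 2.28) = -0.9523*o^5 + 6.8993*o^4 - 10.1721*o^3 - 10.4463*o^2 + 9.8514*o + 0.684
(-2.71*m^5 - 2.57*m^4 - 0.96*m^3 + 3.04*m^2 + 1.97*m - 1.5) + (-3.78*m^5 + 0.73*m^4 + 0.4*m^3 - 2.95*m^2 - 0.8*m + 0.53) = -6.49*m^5 - 1.84*m^4 - 0.56*m^3 + 0.0899999999999999*m^2 + 1.17*m - 0.97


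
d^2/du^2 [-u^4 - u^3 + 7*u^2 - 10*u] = -12*u^2 - 6*u + 14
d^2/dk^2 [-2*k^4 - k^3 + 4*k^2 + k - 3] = -24*k^2 - 6*k + 8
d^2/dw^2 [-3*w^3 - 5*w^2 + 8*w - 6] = -18*w - 10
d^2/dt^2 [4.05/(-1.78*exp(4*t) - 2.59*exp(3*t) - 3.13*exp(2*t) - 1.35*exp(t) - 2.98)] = (-4.05*(7.12*exp(3*t) + 7.77*exp(2*t) + 6.26*exp(t) + 1.35)*(14.24*exp(3*t) + 15.54*exp(2*t) + 12.52*exp(t) + 2.7)*exp(t) + (115.344*exp(3*t) + 94.4055*exp(2*t) + 50.706*exp(t) + 5.4675)*(1.78*exp(4*t) + 2.59*exp(3*t) + 3.13*exp(2*t) + 1.35*exp(t) + 2.98))*exp(t)/(1.78*exp(4*t) + 2.59*exp(3*t) + 3.13*exp(2*t) + 1.35*exp(t) + 2.98)^3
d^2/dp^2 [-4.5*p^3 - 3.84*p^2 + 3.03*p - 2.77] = -27.0*p - 7.68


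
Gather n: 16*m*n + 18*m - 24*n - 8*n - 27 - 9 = 18*m + n*(16*m - 32) - 36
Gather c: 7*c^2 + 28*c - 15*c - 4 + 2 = 7*c^2 + 13*c - 2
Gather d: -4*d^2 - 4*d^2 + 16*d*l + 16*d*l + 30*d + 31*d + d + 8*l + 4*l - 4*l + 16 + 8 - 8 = -8*d^2 + d*(32*l + 62) + 8*l + 16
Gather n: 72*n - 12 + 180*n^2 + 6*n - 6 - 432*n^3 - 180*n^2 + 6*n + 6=-432*n^3 + 84*n - 12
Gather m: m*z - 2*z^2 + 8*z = m*z - 2*z^2 + 8*z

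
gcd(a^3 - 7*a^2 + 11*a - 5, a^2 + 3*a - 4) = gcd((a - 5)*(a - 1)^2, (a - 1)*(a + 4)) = a - 1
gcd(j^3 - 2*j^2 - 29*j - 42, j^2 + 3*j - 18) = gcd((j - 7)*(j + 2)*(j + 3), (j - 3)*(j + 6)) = 1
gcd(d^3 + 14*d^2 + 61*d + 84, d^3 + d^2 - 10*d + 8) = d + 4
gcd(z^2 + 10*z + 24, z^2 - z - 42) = z + 6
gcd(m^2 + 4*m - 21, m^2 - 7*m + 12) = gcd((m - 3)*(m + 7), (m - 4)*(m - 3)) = m - 3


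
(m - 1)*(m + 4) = m^2 + 3*m - 4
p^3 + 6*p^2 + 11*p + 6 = (p + 1)*(p + 2)*(p + 3)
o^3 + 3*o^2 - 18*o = o*(o - 3)*(o + 6)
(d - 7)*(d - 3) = d^2 - 10*d + 21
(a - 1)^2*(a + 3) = a^3 + a^2 - 5*a + 3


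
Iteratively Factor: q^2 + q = (q + 1)*(q)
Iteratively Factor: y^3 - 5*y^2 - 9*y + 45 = (y - 5)*(y^2 - 9) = (y - 5)*(y - 3)*(y + 3)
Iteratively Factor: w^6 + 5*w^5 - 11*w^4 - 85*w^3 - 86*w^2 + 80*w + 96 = (w + 3)*(w^5 + 2*w^4 - 17*w^3 - 34*w^2 + 16*w + 32) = (w + 2)*(w + 3)*(w^4 - 17*w^2 + 16) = (w + 1)*(w + 2)*(w + 3)*(w^3 - w^2 - 16*w + 16) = (w + 1)*(w + 2)*(w + 3)*(w + 4)*(w^2 - 5*w + 4) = (w - 4)*(w + 1)*(w + 2)*(w + 3)*(w + 4)*(w - 1)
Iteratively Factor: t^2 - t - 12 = (t + 3)*(t - 4)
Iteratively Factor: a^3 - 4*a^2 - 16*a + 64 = (a - 4)*(a^2 - 16) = (a - 4)*(a + 4)*(a - 4)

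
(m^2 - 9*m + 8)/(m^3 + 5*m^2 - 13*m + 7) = (m - 8)/(m^2 + 6*m - 7)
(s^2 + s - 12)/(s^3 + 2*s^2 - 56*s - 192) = (s - 3)/(s^2 - 2*s - 48)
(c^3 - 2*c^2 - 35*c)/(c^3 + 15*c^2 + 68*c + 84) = c*(c^2 - 2*c - 35)/(c^3 + 15*c^2 + 68*c + 84)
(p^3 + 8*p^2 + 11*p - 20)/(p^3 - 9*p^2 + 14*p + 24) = (p^3 + 8*p^2 + 11*p - 20)/(p^3 - 9*p^2 + 14*p + 24)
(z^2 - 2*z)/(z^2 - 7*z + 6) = z*(z - 2)/(z^2 - 7*z + 6)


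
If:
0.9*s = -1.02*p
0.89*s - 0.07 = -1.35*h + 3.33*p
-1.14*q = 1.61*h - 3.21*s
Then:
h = 0.0518518518518519 - 2.83572984749455*s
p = -0.882352941176471*s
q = 6.82063601268968*s - 0.0732293697205978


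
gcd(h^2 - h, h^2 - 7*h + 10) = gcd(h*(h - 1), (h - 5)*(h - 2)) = 1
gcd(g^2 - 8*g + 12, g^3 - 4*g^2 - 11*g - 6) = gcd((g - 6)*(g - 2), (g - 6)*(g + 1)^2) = g - 6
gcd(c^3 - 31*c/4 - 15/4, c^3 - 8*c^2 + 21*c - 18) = c - 3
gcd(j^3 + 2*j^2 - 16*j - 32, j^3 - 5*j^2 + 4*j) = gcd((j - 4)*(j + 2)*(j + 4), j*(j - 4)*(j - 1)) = j - 4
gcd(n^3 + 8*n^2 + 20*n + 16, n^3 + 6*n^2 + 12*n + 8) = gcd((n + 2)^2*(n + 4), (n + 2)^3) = n^2 + 4*n + 4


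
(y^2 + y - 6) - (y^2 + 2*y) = -y - 6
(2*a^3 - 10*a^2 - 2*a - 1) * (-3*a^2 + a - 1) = -6*a^5 + 32*a^4 - 6*a^3 + 11*a^2 + a + 1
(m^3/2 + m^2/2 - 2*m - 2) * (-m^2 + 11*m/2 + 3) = -m^5/2 + 9*m^4/4 + 25*m^3/4 - 15*m^2/2 - 17*m - 6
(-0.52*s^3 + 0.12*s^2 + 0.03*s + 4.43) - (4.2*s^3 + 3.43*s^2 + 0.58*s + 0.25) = -4.72*s^3 - 3.31*s^2 - 0.55*s + 4.18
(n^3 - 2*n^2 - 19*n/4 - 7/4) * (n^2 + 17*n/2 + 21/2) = n^5 + 13*n^4/2 - 45*n^3/4 - 505*n^2/8 - 259*n/4 - 147/8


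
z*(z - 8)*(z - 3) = z^3 - 11*z^2 + 24*z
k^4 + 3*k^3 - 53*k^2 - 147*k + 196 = (k - 7)*(k - 1)*(k + 4)*(k + 7)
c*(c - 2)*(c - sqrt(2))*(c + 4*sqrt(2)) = c^4 - 2*c^3 + 3*sqrt(2)*c^3 - 6*sqrt(2)*c^2 - 8*c^2 + 16*c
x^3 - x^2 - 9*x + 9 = (x - 3)*(x - 1)*(x + 3)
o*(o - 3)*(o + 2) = o^3 - o^2 - 6*o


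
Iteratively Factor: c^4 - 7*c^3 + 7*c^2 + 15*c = (c - 5)*(c^3 - 2*c^2 - 3*c) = (c - 5)*(c + 1)*(c^2 - 3*c) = (c - 5)*(c - 3)*(c + 1)*(c)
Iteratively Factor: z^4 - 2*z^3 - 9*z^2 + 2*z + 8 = (z - 1)*(z^3 - z^2 - 10*z - 8) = (z - 1)*(z + 1)*(z^2 - 2*z - 8) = (z - 4)*(z - 1)*(z + 1)*(z + 2)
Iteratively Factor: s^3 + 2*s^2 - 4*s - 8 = (s + 2)*(s^2 - 4) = (s - 2)*(s + 2)*(s + 2)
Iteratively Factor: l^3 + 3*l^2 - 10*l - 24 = (l + 2)*(l^2 + l - 12) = (l - 3)*(l + 2)*(l + 4)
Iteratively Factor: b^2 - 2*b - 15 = (b + 3)*(b - 5)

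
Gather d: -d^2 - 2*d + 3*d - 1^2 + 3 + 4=-d^2 + d + 6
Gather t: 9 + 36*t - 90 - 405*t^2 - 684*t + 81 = -405*t^2 - 648*t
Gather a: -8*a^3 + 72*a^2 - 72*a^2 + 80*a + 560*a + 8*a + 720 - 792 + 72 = -8*a^3 + 648*a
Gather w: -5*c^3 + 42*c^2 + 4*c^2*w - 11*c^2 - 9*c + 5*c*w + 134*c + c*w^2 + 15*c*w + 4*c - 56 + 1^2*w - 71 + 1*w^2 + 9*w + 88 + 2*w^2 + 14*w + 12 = -5*c^3 + 31*c^2 + 129*c + w^2*(c + 3) + w*(4*c^2 + 20*c + 24) - 27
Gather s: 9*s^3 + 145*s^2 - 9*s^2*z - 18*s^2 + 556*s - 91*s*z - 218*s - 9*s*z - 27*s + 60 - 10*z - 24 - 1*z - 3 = 9*s^3 + s^2*(127 - 9*z) + s*(311 - 100*z) - 11*z + 33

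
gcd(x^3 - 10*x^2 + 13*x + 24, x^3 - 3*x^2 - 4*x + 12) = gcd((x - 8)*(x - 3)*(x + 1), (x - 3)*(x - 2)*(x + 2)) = x - 3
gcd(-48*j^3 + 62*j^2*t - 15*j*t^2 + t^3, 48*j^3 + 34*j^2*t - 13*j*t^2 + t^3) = 48*j^2 - 14*j*t + t^2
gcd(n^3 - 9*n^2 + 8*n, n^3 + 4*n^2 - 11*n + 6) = n - 1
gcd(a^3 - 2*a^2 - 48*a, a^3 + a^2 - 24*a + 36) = a + 6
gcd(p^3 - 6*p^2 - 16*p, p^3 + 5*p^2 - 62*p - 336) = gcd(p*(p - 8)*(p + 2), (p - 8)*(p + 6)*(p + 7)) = p - 8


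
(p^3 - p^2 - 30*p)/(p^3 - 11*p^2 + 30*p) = (p + 5)/(p - 5)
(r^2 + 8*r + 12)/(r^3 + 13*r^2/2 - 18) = 2/(2*r - 3)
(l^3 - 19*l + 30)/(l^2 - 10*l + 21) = (l^2 + 3*l - 10)/(l - 7)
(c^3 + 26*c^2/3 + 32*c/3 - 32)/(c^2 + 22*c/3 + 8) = (3*c^2 + 8*c - 16)/(3*c + 4)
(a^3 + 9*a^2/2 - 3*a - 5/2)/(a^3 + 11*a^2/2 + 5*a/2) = (a - 1)/a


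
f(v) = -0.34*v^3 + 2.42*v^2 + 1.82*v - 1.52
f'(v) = -1.02*v^2 + 4.84*v + 1.82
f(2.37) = 11.86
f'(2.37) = 7.56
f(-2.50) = 14.37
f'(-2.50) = -16.66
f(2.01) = 9.15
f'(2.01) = 7.43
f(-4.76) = 81.32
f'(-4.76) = -44.33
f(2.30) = 11.33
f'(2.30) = 7.56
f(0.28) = -0.83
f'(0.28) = 3.10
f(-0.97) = -0.70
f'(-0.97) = -3.83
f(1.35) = 4.51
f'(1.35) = 6.50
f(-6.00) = 148.12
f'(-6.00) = -63.94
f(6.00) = 23.08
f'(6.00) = -5.86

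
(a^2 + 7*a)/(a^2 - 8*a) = (a + 7)/(a - 8)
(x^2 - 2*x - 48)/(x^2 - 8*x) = (x + 6)/x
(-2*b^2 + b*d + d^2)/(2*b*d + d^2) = (-b + d)/d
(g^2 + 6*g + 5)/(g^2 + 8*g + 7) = (g + 5)/(g + 7)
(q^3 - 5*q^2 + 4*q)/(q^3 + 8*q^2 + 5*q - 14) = q*(q - 4)/(q^2 + 9*q + 14)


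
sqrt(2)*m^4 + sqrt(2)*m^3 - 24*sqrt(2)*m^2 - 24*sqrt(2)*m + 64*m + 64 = (m - 2*sqrt(2))^2*(m + 4*sqrt(2))*(sqrt(2)*m + sqrt(2))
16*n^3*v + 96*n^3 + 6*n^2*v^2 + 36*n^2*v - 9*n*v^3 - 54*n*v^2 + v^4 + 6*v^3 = (-8*n + v)*(-2*n + v)*(n + v)*(v + 6)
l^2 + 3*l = l*(l + 3)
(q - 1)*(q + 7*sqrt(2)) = q^2 - q + 7*sqrt(2)*q - 7*sqrt(2)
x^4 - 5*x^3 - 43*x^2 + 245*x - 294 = (x - 7)*(x - 3)*(x - 2)*(x + 7)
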